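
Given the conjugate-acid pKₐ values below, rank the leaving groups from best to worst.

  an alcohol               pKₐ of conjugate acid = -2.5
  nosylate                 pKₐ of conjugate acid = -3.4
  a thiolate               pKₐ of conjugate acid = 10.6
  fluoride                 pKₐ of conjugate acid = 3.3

nosylate > an alcohol > fluoride > a thiolate

Lower conjugate-acid pKₐ ⇒ weaker base ⇒ better leaving group.
Sorting by the given values: nosylate (-3.4), an alcohol (-2.5), fluoride (3.3), a thiolate (10.6).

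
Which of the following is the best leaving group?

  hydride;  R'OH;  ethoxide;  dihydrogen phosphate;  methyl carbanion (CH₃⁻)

R'OH

A good leaving group is a weak base: the lower the pKₐ of its conjugate acid, the more readily it departs.
R'OH: pKₐ(R'OH₂⁺) ≈ -2.4
dihydrogen phosphate: pKₐ(H₃PO₄) ≈ 2.1
ethoxide: pKₐ(CH₃CH₂OH) ≈ 16
hydride: pKₐ(H₂) ≈ 36
methyl carbanion (CH₃⁻): pKₐ(CH₄) ≈ 48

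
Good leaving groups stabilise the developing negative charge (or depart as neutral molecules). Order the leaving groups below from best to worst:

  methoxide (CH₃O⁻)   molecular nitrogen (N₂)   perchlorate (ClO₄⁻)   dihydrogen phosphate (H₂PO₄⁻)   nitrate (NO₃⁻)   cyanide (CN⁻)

Leaving-group ability tracks the stability of the departed species; conjugate-acid pKₐ is the usual yardstick (lower pKₐ → better LG).
molecular nitrogen (N₂): no meaningful conjugate acid; N₂ departs as an exceptionally stable neutral molecule
perchlorate (ClO₄⁻): pKₐ(HClO₄) ≈ -10
nitrate (NO₃⁻): pKₐ(HNO₃) ≈ -1.3
dihydrogen phosphate (H₂PO₄⁻): pKₐ(H₃PO₄) ≈ 2.1
cyanide (CN⁻): pKₐ(HCN) ≈ 9.2
methoxide (CH₃O⁻): pKₐ(CH₃OH) ≈ 15.5

molecular nitrogen (N₂) > perchlorate (ClO₄⁻) > nitrate (NO₃⁻) > dihydrogen phosphate (H₂PO₄⁻) > cyanide (CN⁻) > methoxide (CH₃O⁻)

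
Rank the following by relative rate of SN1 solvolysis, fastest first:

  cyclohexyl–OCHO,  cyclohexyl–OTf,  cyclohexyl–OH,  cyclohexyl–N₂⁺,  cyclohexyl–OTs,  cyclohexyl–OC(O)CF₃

cyclohexyl–N₂⁺ > cyclohexyl–OTf > cyclohexyl–OTs > cyclohexyl–OC(O)CF₃ > cyclohexyl–OCHO > cyclohexyl–OH

Identical carbon frameworks mean the comparison reduces to leaving-group quality.
Rank by basicity of the departing species: weakest base leaves most easily.
cyclohexyl–N₂⁺ loses N₂: no meaningful conjugate acid; N₂ departs as an exceptionally stable neutral molecule
cyclohexyl–OTf loses OTf⁻: pKₐ(CF₃SO₃H (triflic acid)) ≈ -14
cyclohexyl–OTs loses OTs⁻: pKₐ(p-CH₃C₆H₄SO₃H (TsOH)) ≈ -2.8
cyclohexyl–OC(O)CF₃ loses CF₃COO⁻: pKₐ(CF₃COOH) ≈ 0.2
cyclohexyl–OCHO loses HCOO⁻: pKₐ(HCOOH) ≈ 3.8
cyclohexyl–OH loses OH⁻: pKₐ(H₂O) ≈ 15.7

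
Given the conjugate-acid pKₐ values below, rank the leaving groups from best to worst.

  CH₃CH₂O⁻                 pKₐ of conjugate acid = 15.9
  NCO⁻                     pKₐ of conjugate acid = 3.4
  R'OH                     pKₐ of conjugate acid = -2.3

Lower conjugate-acid pKₐ ⇒ weaker base ⇒ better leaving group.
Sorting by the given values: R'OH (-2.3), NCO⁻ (3.4), CH₃CH₂O⁻ (15.9).

R'OH > NCO⁻ > CH₃CH₂O⁻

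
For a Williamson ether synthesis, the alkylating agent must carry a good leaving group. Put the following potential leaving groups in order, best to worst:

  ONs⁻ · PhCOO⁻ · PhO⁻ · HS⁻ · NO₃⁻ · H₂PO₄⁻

Leaving-group ability tracks the stability of the departed species; conjugate-acid pKₐ is the usual yardstick (lower pKₐ → better LG).
ONs⁻: pKₐ(p-O₂NC₆H₄SO₃H) ≈ -3.5
NO₃⁻: pKₐ(HNO₃) ≈ -1.3
H₂PO₄⁻: pKₐ(H₃PO₄) ≈ 2.1
PhCOO⁻: pKₐ(C₆H₅COOH) ≈ 4.2
HS⁻: pKₐ(H₂S) ≈ 7
PhO⁻: pKₐ(C₆H₅OH (phenol)) ≈ 10

ONs⁻ > NO₃⁻ > H₂PO₄⁻ > PhCOO⁻ > HS⁻ > PhO⁻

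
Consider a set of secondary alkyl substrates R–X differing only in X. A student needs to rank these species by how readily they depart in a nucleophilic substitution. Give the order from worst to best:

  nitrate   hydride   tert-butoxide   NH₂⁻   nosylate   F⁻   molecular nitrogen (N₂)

NH₂⁻ < hydride < tert-butoxide < F⁻ < nitrate < nosylate < molecular nitrogen (N₂)

molecular nitrogen (N₂): no meaningful conjugate acid; N₂ departs as an exceptionally stable neutral molecule
nosylate: pKₐ(p-O₂NC₆H₄SO₃H) ≈ -3.5
nitrate: pKₐ(HNO₃) ≈ -1.3
F⁻: pKₐ(HF) ≈ 3.2
tert-butoxide: pKₐ(t-BuOH) ≈ 18
hydride: pKₐ(H₂) ≈ 36
NH₂⁻: pKₐ(NH₃) ≈ 38
Reversing gives the worst-to-best order requested.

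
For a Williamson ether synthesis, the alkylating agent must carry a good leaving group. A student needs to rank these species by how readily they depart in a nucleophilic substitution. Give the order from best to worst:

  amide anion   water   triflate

triflate: pKₐ(CF₃SO₃H (triflic acid)) ≈ -14
water: pKₐ(H₃O⁺) ≈ -1.7
amide anion: pKₐ(NH₃) ≈ 38

triflate > water > amide anion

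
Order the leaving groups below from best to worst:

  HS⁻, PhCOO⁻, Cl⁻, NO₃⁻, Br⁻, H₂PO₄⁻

Leaving-group ability tracks the stability of the departed species; conjugate-acid pKₐ is the usual yardstick (lower pKₐ → better LG).
Br⁻: pKₐ(HBr) ≈ -9
Cl⁻: pKₐ(HCl) ≈ -7
NO₃⁻: pKₐ(HNO₃) ≈ -1.3
H₂PO₄⁻: pKₐ(H₃PO₄) ≈ 2.1
PhCOO⁻: pKₐ(C₆H₅COOH) ≈ 4.2
HS⁻: pKₐ(H₂S) ≈ 7

Br⁻ > Cl⁻ > NO₃⁻ > H₂PO₄⁻ > PhCOO⁻ > HS⁻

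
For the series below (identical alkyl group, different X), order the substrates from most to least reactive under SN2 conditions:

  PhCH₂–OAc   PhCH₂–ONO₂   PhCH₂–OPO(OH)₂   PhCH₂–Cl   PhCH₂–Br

The skeletons are identical, so relative rate is governed entirely by leaving-group ability.
A good leaving group is a weak base: the lower the pKₐ of its conjugate acid, the more readily it departs.
PhCH₂–Br loses Br⁻: pKₐ(HBr) ≈ -9
PhCH₂–Cl loses Cl⁻: pKₐ(HCl) ≈ -7
PhCH₂–ONO₂ loses NO₃⁻: pKₐ(HNO₃) ≈ -1.3
PhCH₂–OPO(OH)₂ loses H₂PO₄⁻: pKₐ(H₃PO₄) ≈ 2.1
PhCH₂–OAc loses AcO⁻: pKₐ(CH₃COOH) ≈ 4.8

PhCH₂–Br > PhCH₂–Cl > PhCH₂–ONO₂ > PhCH₂–OPO(OH)₂ > PhCH₂–OAc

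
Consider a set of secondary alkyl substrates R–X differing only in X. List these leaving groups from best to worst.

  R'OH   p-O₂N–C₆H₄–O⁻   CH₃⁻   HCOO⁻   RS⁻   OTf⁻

OTf⁻: pKₐ(CF₃SO₃H (triflic acid)) ≈ -14 — charge spread over three oxygens and a CF₃ group; the premier leaving group in synthesis
R'OH: pKₐ(R'OH₂⁺) ≈ -2.4 — neutral; leaves from a protonated ether (an oxonium ion, R–O(H)R'⁺)
HCOO⁻: pKₐ(HCOOH) ≈ 3.8 — resonance-stabilised carboxylate
p-O₂N–C₆H₄–O⁻: pKₐ(p-nitrophenol) ≈ 7.2 — nitro group delocalises the charge; the classic chromogenic LG
RS⁻: pKₐ(RSH (a thiol)) ≈ 10.5 — moderately basic; rarely leaves without activation
CH₃⁻: pKₐ(CH₄) ≈ 48 — unstabilised carbanion; the worst conceivable leaving group

OTf⁻ > R'OH > HCOO⁻ > p-O₂N–C₆H₄–O⁻ > RS⁻ > CH₃⁻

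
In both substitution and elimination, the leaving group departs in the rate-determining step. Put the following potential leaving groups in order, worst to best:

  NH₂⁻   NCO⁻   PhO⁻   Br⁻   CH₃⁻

CH₃⁻ < NH₂⁻ < PhO⁻ < NCO⁻ < Br⁻

A good leaving group is a weak base: the lower the pKₐ of its conjugate acid, the more readily it departs.
Br⁻: pKₐ(HBr) ≈ -9
NCO⁻: pKₐ(HOCN) ≈ 3.5
PhO⁻: pKₐ(C₆H₅OH (phenol)) ≈ 10
NH₂⁻: pKₐ(NH₃) ≈ 38
CH₃⁻: pKₐ(CH₄) ≈ 48
Reversing gives the worst-to-best order requested.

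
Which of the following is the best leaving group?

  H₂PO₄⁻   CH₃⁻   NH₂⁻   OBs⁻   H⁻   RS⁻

OBs⁻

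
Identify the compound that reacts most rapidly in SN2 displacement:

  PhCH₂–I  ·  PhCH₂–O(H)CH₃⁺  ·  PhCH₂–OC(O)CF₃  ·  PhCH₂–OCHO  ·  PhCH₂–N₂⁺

PhCH₂–N₂⁺

Identical carbon frameworks mean the comparison reduces to leaving-group quality.
A good leaving group is a weak base: the lower the pKₐ of its conjugate acid, the more readily it departs.
PhCH₂–N₂⁺ loses N₂: no meaningful conjugate acid; N₂ departs as an exceptionally stable neutral molecule
PhCH₂–I loses I⁻: pKₐ(HI) ≈ -10
PhCH₂–O(H)CH₃⁺ loses R'OH: pKₐ(R'OH₂⁺) ≈ -2.4
PhCH₂–OC(O)CF₃ loses CF₃COO⁻: pKₐ(CF₃COOH) ≈ 0.2
PhCH₂–OCHO loses HCOO⁻: pKₐ(HCOOH) ≈ 3.8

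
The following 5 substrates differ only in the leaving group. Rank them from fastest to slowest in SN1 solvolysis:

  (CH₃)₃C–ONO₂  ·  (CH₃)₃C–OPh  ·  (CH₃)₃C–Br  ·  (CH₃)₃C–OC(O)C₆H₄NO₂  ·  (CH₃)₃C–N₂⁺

(CH₃)₃C–N₂⁺ > (CH₃)₃C–Br > (CH₃)₃C–ONO₂ > (CH₃)₃C–OC(O)C₆H₄NO₂ > (CH₃)₃C–OPh

With the same alkyl group throughout, only the leaving group differentiates the rates.
A good leaving group is a weak base: the lower the pKₐ of its conjugate acid, the more readily it departs.
(CH₃)₃C–N₂⁺ loses N₂: no meaningful conjugate acid; N₂ departs as an exceptionally stable neutral molecule
(CH₃)₃C–Br loses Br⁻: pKₐ(HBr) ≈ -9
(CH₃)₃C–ONO₂ loses NO₃⁻: pKₐ(HNO₃) ≈ -1.3
(CH₃)₃C–OC(O)C₆H₄NO₂ loses p-O₂N–C₆H₄–COO⁻: pKₐ(p-nitrobenzoic acid) ≈ 3.4
(CH₃)₃C–OPh loses PhO⁻: pKₐ(C₆H₅OH (phenol)) ≈ 10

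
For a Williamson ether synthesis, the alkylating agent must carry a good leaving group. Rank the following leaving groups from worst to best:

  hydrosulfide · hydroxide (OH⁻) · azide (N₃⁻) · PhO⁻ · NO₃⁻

hydroxide (OH⁻) < PhO⁻ < hydrosulfide < azide (N₃⁻) < NO₃⁻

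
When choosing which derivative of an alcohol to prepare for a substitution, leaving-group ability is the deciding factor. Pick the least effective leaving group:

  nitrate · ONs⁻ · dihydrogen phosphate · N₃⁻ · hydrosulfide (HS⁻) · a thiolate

a thiolate

The more stable X⁻ (or X) is on its own — i.e. the weaker a base it is — the better a leaving group it makes.
ONs⁻: pKₐ(p-O₂NC₆H₄SO₃H) ≈ -3.5
nitrate: pKₐ(HNO₃) ≈ -1.3
dihydrogen phosphate: pKₐ(H₃PO₄) ≈ 2.1
N₃⁻: pKₐ(HN₃) ≈ 4.7
hydrosulfide (HS⁻): pKₐ(H₂S) ≈ 7
a thiolate: pKₐ(RSH (a thiol)) ≈ 10.5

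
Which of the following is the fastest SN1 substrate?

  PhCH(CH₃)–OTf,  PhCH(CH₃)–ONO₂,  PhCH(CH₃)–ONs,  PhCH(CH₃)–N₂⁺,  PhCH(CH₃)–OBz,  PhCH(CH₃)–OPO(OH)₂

PhCH(CH₃)–N₂⁺

Same R in every case — rank the leaving groups.
Leaving-group ability tracks the stability of the departed species; conjugate-acid pKₐ is the usual yardstick (lower pKₐ → better LG).
PhCH(CH₃)–N₂⁺ loses N₂: no meaningful conjugate acid; N₂ departs as an exceptionally stable neutral molecule
PhCH(CH₃)–OTf loses OTf⁻: pKₐ(CF₃SO₃H (triflic acid)) ≈ -14
PhCH(CH₃)–ONs loses ONs⁻: pKₐ(p-O₂NC₆H₄SO₃H) ≈ -3.5
PhCH(CH₃)–ONO₂ loses NO₃⁻: pKₐ(HNO₃) ≈ -1.3
PhCH(CH₃)–OPO(OH)₂ loses H₂PO₄⁻: pKₐ(H₃PO₄) ≈ 2.1
PhCH(CH₃)–OBz loses PhCOO⁻: pKₐ(C₆H₅COOH) ≈ 4.2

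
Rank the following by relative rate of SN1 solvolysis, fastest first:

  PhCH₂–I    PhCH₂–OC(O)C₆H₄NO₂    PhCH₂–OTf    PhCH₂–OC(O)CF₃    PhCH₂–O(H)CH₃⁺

PhCH₂–OTf > PhCH₂–I > PhCH₂–O(H)CH₃⁺ > PhCH₂–OC(O)CF₃ > PhCH₂–OC(O)C₆H₄NO₂

With the same alkyl group throughout, only the leaving group differentiates the rates.
The more stable X⁻ (or X) is on its own — i.e. the weaker a base it is — the better a leaving group it makes.
PhCH₂–OTf loses OTf⁻: pKₐ(CF₃SO₃H (triflic acid)) ≈ -14
PhCH₂–I loses I⁻: pKₐ(HI) ≈ -10
PhCH₂–O(H)CH₃⁺ loses R'OH: pKₐ(R'OH₂⁺) ≈ -2.4
PhCH₂–OC(O)CF₃ loses CF₃COO⁻: pKₐ(CF₃COOH) ≈ 0.2
PhCH₂–OC(O)C₆H₄NO₂ loses p-O₂N–C₆H₄–COO⁻: pKₐ(p-nitrobenzoic acid) ≈ 3.4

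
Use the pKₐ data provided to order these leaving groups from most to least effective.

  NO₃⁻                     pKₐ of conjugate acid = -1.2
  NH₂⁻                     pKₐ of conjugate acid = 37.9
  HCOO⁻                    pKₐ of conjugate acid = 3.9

NO₃⁻ > HCOO⁻ > NH₂⁻

Lower conjugate-acid pKₐ ⇒ weaker base ⇒ better leaving group.
Sorting by the given values: NO₃⁻ (-1.2), HCOO⁻ (3.9), NH₂⁻ (37.9).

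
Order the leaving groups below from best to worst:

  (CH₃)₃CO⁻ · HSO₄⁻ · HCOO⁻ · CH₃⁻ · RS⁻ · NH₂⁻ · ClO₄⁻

ClO₄⁻: pKₐ(HClO₄) ≈ -10 — extremely weak base; rarely used for safety reasons
HSO₄⁻: pKₐ(H₂SO₄) ≈ -3 — conjugate base of a strong mineral acid
HCOO⁻: pKₐ(HCOOH) ≈ 3.8 — resonance-stabilised carboxylate
RS⁻: pKₐ(RSH (a thiol)) ≈ 10.5 — moderately basic; rarely leaves without activation
(CH₃)₃CO⁻: pKₐ(t-BuOH) ≈ 18 — bulky, strongly basic alkoxide
NH₂⁻: pKₐ(NH₃) ≈ 38
CH₃⁻: pKₐ(CH₄) ≈ 48

ClO₄⁻ > HSO₄⁻ > HCOO⁻ > RS⁻ > (CH₃)₃CO⁻ > NH₂⁻ > CH₃⁻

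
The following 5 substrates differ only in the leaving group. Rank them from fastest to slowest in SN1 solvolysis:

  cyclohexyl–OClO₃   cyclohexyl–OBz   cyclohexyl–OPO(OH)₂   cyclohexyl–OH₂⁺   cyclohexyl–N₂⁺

cyclohexyl–N₂⁺ > cyclohexyl–OClO₃ > cyclohexyl–OH₂⁺ > cyclohexyl–OPO(OH)₂ > cyclohexyl–OBz

With the same alkyl group throughout, only the leaving group differentiates the rates.
A good leaving group is a weak base: the lower the pKₐ of its conjugate acid, the more readily it departs.
cyclohexyl–N₂⁺ loses N₂: no meaningful conjugate acid; N₂ departs as an exceptionally stable neutral molecule
cyclohexyl–OClO₃ loses ClO₄⁻: pKₐ(HClO₄) ≈ -10
cyclohexyl–OH₂⁺ loses H₂O: pKₐ(H₃O⁺) ≈ -1.7
cyclohexyl–OPO(OH)₂ loses H₂PO₄⁻: pKₐ(H₃PO₄) ≈ 2.1
cyclohexyl–OBz loses PhCOO⁻: pKₐ(C₆H₅COOH) ≈ 4.2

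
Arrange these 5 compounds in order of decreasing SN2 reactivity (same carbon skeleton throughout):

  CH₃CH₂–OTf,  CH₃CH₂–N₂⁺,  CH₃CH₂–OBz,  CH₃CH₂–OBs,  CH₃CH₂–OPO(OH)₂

Identical carbon frameworks mean the comparison reduces to leaving-group quality.
A good leaving group is a weak base: the lower the pKₐ of its conjugate acid, the more readily it departs.
CH₃CH₂–N₂⁺ loses N₂: no meaningful conjugate acid; N₂ departs as an exceptionally stable neutral molecule
CH₃CH₂–OTf loses OTf⁻: pKₐ(CF₃SO₃H (triflic acid)) ≈ -14
CH₃CH₂–OBs loses OBs⁻: pKₐ(p-BrC₆H₄SO₃H) ≈ -2.8
CH₃CH₂–OPO(OH)₂ loses H₂PO₄⁻: pKₐ(H₃PO₄) ≈ 2.1
CH₃CH₂–OBz loses PhCOO⁻: pKₐ(C₆H₅COOH) ≈ 4.2

CH₃CH₂–N₂⁺ > CH₃CH₂–OTf > CH₃CH₂–OBs > CH₃CH₂–OPO(OH)₂ > CH₃CH₂–OBz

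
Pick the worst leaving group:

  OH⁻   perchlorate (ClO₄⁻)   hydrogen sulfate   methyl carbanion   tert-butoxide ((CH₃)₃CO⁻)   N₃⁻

Rank by basicity of the departing species: weakest base leaves most easily.
perchlorate (ClO₄⁻): pKₐ(HClO₄) ≈ -10
hydrogen sulfate: pKₐ(H₂SO₄) ≈ -3
N₃⁻: pKₐ(HN₃) ≈ 4.7
OH⁻: pKₐ(H₂O) ≈ 15.7
tert-butoxide ((CH₃)₃CO⁻): pKₐ(t-BuOH) ≈ 18
methyl carbanion: pKₐ(CH₄) ≈ 48

methyl carbanion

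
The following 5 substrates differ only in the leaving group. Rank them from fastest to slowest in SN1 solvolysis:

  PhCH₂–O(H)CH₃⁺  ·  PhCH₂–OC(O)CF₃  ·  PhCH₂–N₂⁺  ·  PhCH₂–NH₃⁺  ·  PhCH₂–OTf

PhCH₂–N₂⁺ > PhCH₂–OTf > PhCH₂–O(H)CH₃⁺ > PhCH₂–OC(O)CF₃ > PhCH₂–NH₃⁺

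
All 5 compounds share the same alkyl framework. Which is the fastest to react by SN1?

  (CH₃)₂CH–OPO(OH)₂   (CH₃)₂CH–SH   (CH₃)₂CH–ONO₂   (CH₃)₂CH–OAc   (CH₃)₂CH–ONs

(CH₃)₂CH–ONs

With the same alkyl group throughout, only the leaving group differentiates the rates.
Leaving-group ability tracks the stability of the departed species; conjugate-acid pKₐ is the usual yardstick (lower pKₐ → better LG).
(CH₃)₂CH–ONs loses ONs⁻: pKₐ(p-O₂NC₆H₄SO₃H) ≈ -3.5
(CH₃)₂CH–ONO₂ loses NO₃⁻: pKₐ(HNO₃) ≈ -1.3
(CH₃)₂CH–OPO(OH)₂ loses H₂PO₄⁻: pKₐ(H₃PO₄) ≈ 2.1
(CH₃)₂CH–OAc loses AcO⁻: pKₐ(CH₃COOH) ≈ 4.8
(CH₃)₂CH–SH loses HS⁻: pKₐ(H₂S) ≈ 7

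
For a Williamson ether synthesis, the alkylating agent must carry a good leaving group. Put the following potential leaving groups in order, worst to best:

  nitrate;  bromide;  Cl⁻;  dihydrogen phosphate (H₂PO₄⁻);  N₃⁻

N₃⁻ < dihydrogen phosphate (H₂PO₄⁻) < nitrate < Cl⁻ < bromide

bromide: pKₐ(HBr) ≈ -9
Cl⁻: pKₐ(HCl) ≈ -7
nitrate: pKₐ(HNO₃) ≈ -1.3
dihydrogen phosphate (H₂PO₄⁻): pKₐ(H₃PO₄) ≈ 2.1
N₃⁻: pKₐ(HN₃) ≈ 4.7
The question asks for worst first, so the sequence is read in increasing leaving-group ability.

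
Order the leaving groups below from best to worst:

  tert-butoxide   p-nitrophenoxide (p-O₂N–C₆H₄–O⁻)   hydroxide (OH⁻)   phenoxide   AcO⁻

A good leaving group is a weak base: the lower the pKₐ of its conjugate acid, the more readily it departs.
AcO⁻: pKₐ(CH₃COOH) ≈ 4.8
p-nitrophenoxide (p-O₂N–C₆H₄–O⁻): pKₐ(p-nitrophenol) ≈ 7.2
phenoxide: pKₐ(C₆H₅OH (phenol)) ≈ 10
hydroxide (OH⁻): pKₐ(H₂O) ≈ 15.7
tert-butoxide: pKₐ(t-BuOH) ≈ 18

AcO⁻ > p-nitrophenoxide (p-O₂N–C₆H₄–O⁻) > phenoxide > hydroxide (OH⁻) > tert-butoxide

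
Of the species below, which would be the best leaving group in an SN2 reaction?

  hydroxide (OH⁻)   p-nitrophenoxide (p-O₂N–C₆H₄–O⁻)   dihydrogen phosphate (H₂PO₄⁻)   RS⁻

dihydrogen phosphate (H₂PO₄⁻)

Rank by basicity of the departing species: weakest base leaves most easily.
dihydrogen phosphate (H₂PO₄⁻): pKₐ(H₃PO₄) ≈ 2.1
p-nitrophenoxide (p-O₂N–C₆H₄–O⁻): pKₐ(p-nitrophenol) ≈ 7.2
RS⁻: pKₐ(RSH (a thiol)) ≈ 10.5
hydroxide (OH⁻): pKₐ(H₂O) ≈ 15.7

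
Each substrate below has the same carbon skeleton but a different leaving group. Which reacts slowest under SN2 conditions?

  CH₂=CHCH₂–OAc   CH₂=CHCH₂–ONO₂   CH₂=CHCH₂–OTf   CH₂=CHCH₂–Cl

CH₂=CHCH₂–OAc

The skeletons are identical, so relative rate is governed entirely by leaving-group ability.
Rank by basicity of the departing species: weakest base leaves most easily.
CH₂=CHCH₂–OTf loses OTf⁻: pKₐ(CF₃SO₃H (triflic acid)) ≈ -14
CH₂=CHCH₂–Cl loses Cl⁻: pKₐ(HCl) ≈ -7
CH₂=CHCH₂–ONO₂ loses NO₃⁻: pKₐ(HNO₃) ≈ -1.3
CH₂=CHCH₂–OAc loses AcO⁻: pKₐ(CH₃COOH) ≈ 4.8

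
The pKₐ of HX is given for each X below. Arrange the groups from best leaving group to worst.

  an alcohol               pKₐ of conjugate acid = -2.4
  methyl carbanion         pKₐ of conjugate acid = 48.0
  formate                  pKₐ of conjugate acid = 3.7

Lower conjugate-acid pKₐ ⇒ weaker base ⇒ better leaving group.
Sorting by the given values: an alcohol (-2.4), formate (3.7), methyl carbanion (48.0).

an alcohol > formate > methyl carbanion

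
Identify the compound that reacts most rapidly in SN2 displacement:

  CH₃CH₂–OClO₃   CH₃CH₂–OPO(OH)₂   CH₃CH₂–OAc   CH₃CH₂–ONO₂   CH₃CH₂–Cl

CH₃CH₂–OClO₃

Same R in every case — rank the leaving groups.
Rank by basicity of the departing species: weakest base leaves most easily.
CH₃CH₂–OClO₃ loses ClO₄⁻: pKₐ(HClO₄) ≈ -10
CH₃CH₂–Cl loses Cl⁻: pKₐ(HCl) ≈ -7
CH₃CH₂–ONO₂ loses NO₃⁻: pKₐ(HNO₃) ≈ -1.3
CH₃CH₂–OPO(OH)₂ loses H₂PO₄⁻: pKₐ(H₃PO₄) ≈ 2.1
CH₃CH₂–OAc loses AcO⁻: pKₐ(CH₃COOH) ≈ 4.8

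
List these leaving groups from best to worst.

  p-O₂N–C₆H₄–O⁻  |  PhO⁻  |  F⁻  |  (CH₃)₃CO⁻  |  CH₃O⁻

F⁻ > p-O₂N–C₆H₄–O⁻ > PhO⁻ > CH₃O⁻ > (CH₃)₃CO⁻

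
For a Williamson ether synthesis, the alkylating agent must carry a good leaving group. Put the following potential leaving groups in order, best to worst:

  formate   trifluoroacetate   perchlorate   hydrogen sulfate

perchlorate: pKₐ(HClO₄) ≈ -10 — extremely weak base; rarely used for safety reasons
hydrogen sulfate: pKₐ(H₂SO₄) ≈ -3
trifluoroacetate: pKₐ(CF₃COOH) ≈ 0.2
formate: pKₐ(HCOOH) ≈ 3.8 — resonance-stabilised carboxylate

perchlorate > hydrogen sulfate > trifluoroacetate > formate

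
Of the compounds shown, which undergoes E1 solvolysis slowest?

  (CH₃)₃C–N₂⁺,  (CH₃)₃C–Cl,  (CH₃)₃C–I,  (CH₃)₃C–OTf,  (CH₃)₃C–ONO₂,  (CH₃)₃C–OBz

Identical carbon frameworks mean the comparison reduces to leaving-group quality.
Leaving-group ability tracks the stability of the departed species; conjugate-acid pKₐ is the usual yardstick (lower pKₐ → better LG).
(CH₃)₃C–N₂⁺ loses N₂: no meaningful conjugate acid; N₂ departs as an exceptionally stable neutral molecule
(CH₃)₃C–OTf loses OTf⁻: pKₐ(CF₃SO₃H (triflic acid)) ≈ -14
(CH₃)₃C–I loses I⁻: pKₐ(HI) ≈ -10
(CH₃)₃C–Cl loses Cl⁻: pKₐ(HCl) ≈ -7
(CH₃)₃C–ONO₂ loses NO₃⁻: pKₐ(HNO₃) ≈ -1.3
(CH₃)₃C–OBz loses PhCOO⁻: pKₐ(C₆H₅COOH) ≈ 4.2

(CH₃)₃C–OBz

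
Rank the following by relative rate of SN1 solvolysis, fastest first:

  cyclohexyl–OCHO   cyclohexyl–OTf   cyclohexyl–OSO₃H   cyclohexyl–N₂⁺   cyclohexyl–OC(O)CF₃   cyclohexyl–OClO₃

cyclohexyl–N₂⁺ > cyclohexyl–OTf > cyclohexyl–OClO₃ > cyclohexyl–OSO₃H > cyclohexyl–OC(O)CF₃ > cyclohexyl–OCHO

With the same alkyl group throughout, only the leaving group differentiates the rates.
The more stable X⁻ (or X) is on its own — i.e. the weaker a base it is — the better a leaving group it makes.
cyclohexyl–N₂⁺ loses N₂: no meaningful conjugate acid; N₂ departs as an exceptionally stable neutral molecule
cyclohexyl–OTf loses OTf⁻: pKₐ(CF₃SO₃H (triflic acid)) ≈ -14
cyclohexyl–OClO₃ loses ClO₄⁻: pKₐ(HClO₄) ≈ -10
cyclohexyl–OSO₃H loses HSO₄⁻: pKₐ(H₂SO₄) ≈ -3
cyclohexyl–OC(O)CF₃ loses CF₃COO⁻: pKₐ(CF₃COOH) ≈ 0.2
cyclohexyl–OCHO loses HCOO⁻: pKₐ(HCOOH) ≈ 3.8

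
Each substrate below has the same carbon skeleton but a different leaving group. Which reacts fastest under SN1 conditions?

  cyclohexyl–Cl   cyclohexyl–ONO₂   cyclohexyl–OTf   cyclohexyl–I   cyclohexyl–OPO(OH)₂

cyclohexyl–OTf

Identical carbon frameworks mean the comparison reduces to leaving-group quality.
A good leaving group is a weak base: the lower the pKₐ of its conjugate acid, the more readily it departs.
cyclohexyl–OTf loses OTf⁻: pKₐ(CF₃SO₃H (triflic acid)) ≈ -14
cyclohexyl–I loses I⁻: pKₐ(HI) ≈ -10
cyclohexyl–Cl loses Cl⁻: pKₐ(HCl) ≈ -7
cyclohexyl–ONO₂ loses NO₃⁻: pKₐ(HNO₃) ≈ -1.3
cyclohexyl–OPO(OH)₂ loses H₂PO₄⁻: pKₐ(H₃PO₄) ≈ 2.1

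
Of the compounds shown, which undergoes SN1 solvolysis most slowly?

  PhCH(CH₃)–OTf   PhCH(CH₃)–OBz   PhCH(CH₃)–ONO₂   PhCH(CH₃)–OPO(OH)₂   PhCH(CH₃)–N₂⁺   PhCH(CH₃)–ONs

PhCH(CH₃)–OBz

Same R in every case — rank the leaving groups.
Rank by basicity of the departing species: weakest base leaves most easily.
PhCH(CH₃)–N₂⁺ loses N₂: no meaningful conjugate acid; N₂ departs as an exceptionally stable neutral molecule
PhCH(CH₃)–OTf loses OTf⁻: pKₐ(CF₃SO₃H (triflic acid)) ≈ -14
PhCH(CH₃)–ONs loses ONs⁻: pKₐ(p-O₂NC₆H₄SO₃H) ≈ -3.5
PhCH(CH₃)–ONO₂ loses NO₃⁻: pKₐ(HNO₃) ≈ -1.3
PhCH(CH₃)–OPO(OH)₂ loses H₂PO₄⁻: pKₐ(H₃PO₄) ≈ 2.1
PhCH(CH₃)–OBz loses PhCOO⁻: pKₐ(C₆H₅COOH) ≈ 4.2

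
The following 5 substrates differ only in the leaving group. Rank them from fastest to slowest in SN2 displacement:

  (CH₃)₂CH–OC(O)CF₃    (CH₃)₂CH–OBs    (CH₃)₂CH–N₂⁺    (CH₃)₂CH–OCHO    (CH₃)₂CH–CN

(CH₃)₂CH–N₂⁺ > (CH₃)₂CH–OBs > (CH₃)₂CH–OC(O)CF₃ > (CH₃)₂CH–OCHO > (CH₃)₂CH–CN

Same R in every case — rank the leaving groups.
Leaving-group ability tracks the stability of the departed species; conjugate-acid pKₐ is the usual yardstick (lower pKₐ → better LG).
(CH₃)₂CH–N₂⁺ loses N₂: no meaningful conjugate acid; N₂ departs as an exceptionally stable neutral molecule
(CH₃)₂CH–OBs loses OBs⁻: pKₐ(p-BrC₆H₄SO₃H) ≈ -2.8
(CH₃)₂CH–OC(O)CF₃ loses CF₃COO⁻: pKₐ(CF₃COOH) ≈ 0.2
(CH₃)₂CH–OCHO loses HCOO⁻: pKₐ(HCOOH) ≈ 3.8
(CH₃)₂CH–CN loses CN⁻: pKₐ(HCN) ≈ 9.2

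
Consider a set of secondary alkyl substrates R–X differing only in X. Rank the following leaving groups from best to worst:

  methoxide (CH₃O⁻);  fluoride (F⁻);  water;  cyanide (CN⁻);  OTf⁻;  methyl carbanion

OTf⁻ > water > fluoride (F⁻) > cyanide (CN⁻) > methoxide (CH₃O⁻) > methyl carbanion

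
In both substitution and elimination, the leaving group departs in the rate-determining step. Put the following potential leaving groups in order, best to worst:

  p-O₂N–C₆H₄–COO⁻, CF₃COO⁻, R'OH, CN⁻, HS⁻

A good leaving group is a weak base: the lower the pKₐ of its conjugate acid, the more readily it departs.
R'OH: pKₐ(R'OH₂⁺) ≈ -2.4
CF₃COO⁻: pKₐ(CF₃COOH) ≈ 0.2 — strongly electron-withdrawing CF₃ stabilises the carboxylate
p-O₂N–C₆H₄–COO⁻: pKₐ(p-nitrobenzoic acid) ≈ 3.4 — electron-withdrawing nitro group stabilises the carboxylate
HS⁻: pKₐ(H₂S) ≈ 7 — larger and more polarisable than the oxygen analogue
CN⁻: pKₐ(HCN) ≈ 9.2 — sp carbon stabilises the charge somewhat, but still a poor LG

R'OH > CF₃COO⁻ > p-O₂N–C₆H₄–COO⁻ > HS⁻ > CN⁻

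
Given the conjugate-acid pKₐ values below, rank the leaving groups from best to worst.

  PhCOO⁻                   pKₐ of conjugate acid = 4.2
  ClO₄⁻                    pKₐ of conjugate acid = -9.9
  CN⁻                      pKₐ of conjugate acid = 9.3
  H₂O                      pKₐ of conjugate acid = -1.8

ClO₄⁻ > H₂O > PhCOO⁻ > CN⁻

Lower conjugate-acid pKₐ ⇒ weaker base ⇒ better leaving group.
Sorting by the given values: ClO₄⁻ (-9.9), H₂O (-1.8), PhCOO⁻ (4.2), CN⁻ (9.3).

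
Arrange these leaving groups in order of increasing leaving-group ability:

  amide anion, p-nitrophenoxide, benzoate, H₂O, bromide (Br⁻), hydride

amide anion < hydride < p-nitrophenoxide < benzoate < H₂O < bromide (Br⁻)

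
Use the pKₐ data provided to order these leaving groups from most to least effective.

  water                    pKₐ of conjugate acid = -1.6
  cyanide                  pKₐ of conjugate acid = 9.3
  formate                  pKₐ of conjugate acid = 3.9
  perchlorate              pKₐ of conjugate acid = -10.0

perchlorate > water > formate > cyanide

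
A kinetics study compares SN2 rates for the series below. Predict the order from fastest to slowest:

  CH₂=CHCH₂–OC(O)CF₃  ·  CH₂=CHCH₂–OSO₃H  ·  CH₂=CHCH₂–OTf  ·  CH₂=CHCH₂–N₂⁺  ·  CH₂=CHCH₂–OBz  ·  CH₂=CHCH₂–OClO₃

CH₂=CHCH₂–N₂⁺ > CH₂=CHCH₂–OTf > CH₂=CHCH₂–OClO₃ > CH₂=CHCH₂–OSO₃H > CH₂=CHCH₂–OC(O)CF₃ > CH₂=CHCH₂–OBz

With the same alkyl group throughout, only the leaving group differentiates the rates.
Rank by basicity of the departing species: weakest base leaves most easily.
CH₂=CHCH₂–N₂⁺ loses N₂: no meaningful conjugate acid; N₂ departs as an exceptionally stable neutral molecule
CH₂=CHCH₂–OTf loses OTf⁻: pKₐ(CF₃SO₃H (triflic acid)) ≈ -14
CH₂=CHCH₂–OClO₃ loses ClO₄⁻: pKₐ(HClO₄) ≈ -10
CH₂=CHCH₂–OSO₃H loses HSO₄⁻: pKₐ(H₂SO₄) ≈ -3
CH₂=CHCH₂–OC(O)CF₃ loses CF₃COO⁻: pKₐ(CF₃COOH) ≈ 0.2
CH₂=CHCH₂–OBz loses PhCOO⁻: pKₐ(C₆H₅COOH) ≈ 4.2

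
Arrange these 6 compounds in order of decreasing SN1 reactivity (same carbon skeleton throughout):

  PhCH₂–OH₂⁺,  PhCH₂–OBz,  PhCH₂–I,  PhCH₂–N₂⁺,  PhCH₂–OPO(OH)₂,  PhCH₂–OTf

Same R in every case — rank the leaving groups.
Leaving-group ability tracks the stability of the departed species; conjugate-acid pKₐ is the usual yardstick (lower pKₐ → better LG).
PhCH₂–N₂⁺ loses N₂: no meaningful conjugate acid; N₂ departs as an exceptionally stable neutral molecule
PhCH₂–OTf loses OTf⁻: pKₐ(CF₃SO₃H (triflic acid)) ≈ -14
PhCH₂–I loses I⁻: pKₐ(HI) ≈ -10
PhCH₂–OH₂⁺ loses H₂O: pKₐ(H₃O⁺) ≈ -1.7
PhCH₂–OPO(OH)₂ loses H₂PO₄⁻: pKₐ(H₃PO₄) ≈ 2.1
PhCH₂–OBz loses PhCOO⁻: pKₐ(C₆H₅COOH) ≈ 4.2

PhCH₂–N₂⁺ > PhCH₂–OTf > PhCH₂–I > PhCH₂–OH₂⁺ > PhCH₂–OPO(OH)₂ > PhCH₂–OBz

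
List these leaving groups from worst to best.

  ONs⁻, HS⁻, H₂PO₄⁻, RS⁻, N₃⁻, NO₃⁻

RS⁻ < HS⁻ < N₃⁻ < H₂PO₄⁻ < NO₃⁻ < ONs⁻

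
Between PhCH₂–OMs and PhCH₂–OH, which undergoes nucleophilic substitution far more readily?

From PhCH₂–OH the departing group would be OH⁻ (pKₐ(H₂O) ≈ 15.7). Strong base; essentially never leaves without prior activation.
From PhCH₂–OMs the leaving group is OMs⁻ (pKₐ(CH₃SO₃H (MsOH)) ≈ -1.9). Resonance-delocalised alkanesulfonate.
(In practice PhCH₂–OMs is made from PhCH₂–OH by treatment with MsCl / Et₃N, converting the hydroxyl into a mesylate.)

PhCH₂–OMs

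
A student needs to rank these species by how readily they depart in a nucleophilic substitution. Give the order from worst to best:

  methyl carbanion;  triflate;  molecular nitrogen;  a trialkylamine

methyl carbanion < a trialkylamine < triflate < molecular nitrogen

A good leaving group is a weak base: the lower the pKₐ of its conjugate acid, the more readily it departs.
molecular nitrogen: no meaningful conjugate acid; N₂ departs as an exceptionally stable neutral molecule
triflate: pKₐ(CF₃SO₃H (triflic acid)) ≈ -14
a trialkylamine: pKₐ(R'₃NH⁺) ≈ 10.7
methyl carbanion: pKₐ(CH₄) ≈ 48
Listed from poorest to best leaving group as asked.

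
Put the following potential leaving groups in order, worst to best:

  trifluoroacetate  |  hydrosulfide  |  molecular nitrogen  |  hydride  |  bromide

hydride < hydrosulfide < trifluoroacetate < bromide < molecular nitrogen

Leaving-group ability tracks the stability of the departed species; conjugate-acid pKₐ is the usual yardstick (lower pKₐ → better LG).
molecular nitrogen: no meaningful conjugate acid; N₂ departs as an exceptionally stable neutral molecule
bromide: pKₐ(HBr) ≈ -9
trifluoroacetate: pKₐ(CF₃COOH) ≈ 0.2
hydrosulfide: pKₐ(H₂S) ≈ 7
hydride: pKₐ(H₂) ≈ 36
Listed from poorest to best leaving group as asked.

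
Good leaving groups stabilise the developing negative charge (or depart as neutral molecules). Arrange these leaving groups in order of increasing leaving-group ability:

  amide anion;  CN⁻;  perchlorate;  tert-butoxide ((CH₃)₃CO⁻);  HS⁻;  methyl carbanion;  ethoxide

methyl carbanion < amide anion < tert-butoxide ((CH₃)₃CO⁻) < ethoxide < CN⁻ < HS⁻ < perchlorate

Leaving-group ability tracks the stability of the departed species; conjugate-acid pKₐ is the usual yardstick (lower pKₐ → better LG).
perchlorate: pKₐ(HClO₄) ≈ -10 — extremely weak base; rarely used for safety reasons
HS⁻: pKₐ(H₂S) ≈ 7 — larger and more polarisable than the oxygen analogue
CN⁻: pKₐ(HCN) ≈ 9.2 — sp carbon stabilises the charge somewhat, but still a poor LG
ethoxide: pKₐ(CH₃CH₂OH) ≈ 16 — strong base; alkoxides do not leave unassisted
tert-butoxide ((CH₃)₃CO⁻): pKₐ(t-BuOH) ≈ 18
amide anion: pKₐ(NH₃) ≈ 38 — extremely strong base; never a leaving group
methyl carbanion: pKₐ(CH₄) ≈ 48
The question asks for worst first, so the sequence is read in increasing leaving-group ability.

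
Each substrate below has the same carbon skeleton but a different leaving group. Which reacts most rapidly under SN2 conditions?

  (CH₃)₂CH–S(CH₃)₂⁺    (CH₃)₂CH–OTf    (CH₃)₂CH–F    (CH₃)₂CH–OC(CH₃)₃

(CH₃)₂CH–OTf

Same R in every case — rank the leaving groups.
Leaving-group ability tracks the stability of the departed species; conjugate-acid pKₐ is the usual yardstick (lower pKₐ → better LG).
(CH₃)₂CH–OTf loses OTf⁻: pKₐ(CF₃SO₃H (triflic acid)) ≈ -14
(CH₃)₂CH–S(CH₃)₂⁺ loses SR'₂: pKₐ(R'₂SH⁺) ≈ -7
(CH₃)₂CH–F loses F⁻: pKₐ(HF) ≈ 3.2
(CH₃)₂CH–OC(CH₃)₃ loses (CH₃)₃CO⁻: pKₐ(t-BuOH) ≈ 18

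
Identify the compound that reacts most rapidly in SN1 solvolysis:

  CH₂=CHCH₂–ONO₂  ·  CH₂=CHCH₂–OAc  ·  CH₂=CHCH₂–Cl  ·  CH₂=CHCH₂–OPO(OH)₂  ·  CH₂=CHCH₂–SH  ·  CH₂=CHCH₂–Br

Same R in every case — rank the leaving groups.
The more stable X⁻ (or X) is on its own — i.e. the weaker a base it is — the better a leaving group it makes.
CH₂=CHCH₂–Br loses Br⁻: pKₐ(HBr) ≈ -9
CH₂=CHCH₂–Cl loses Cl⁻: pKₐ(HCl) ≈ -7
CH₂=CHCH₂–ONO₂ loses NO₃⁻: pKₐ(HNO₃) ≈ -1.3
CH₂=CHCH₂–OPO(OH)₂ loses H₂PO₄⁻: pKₐ(H₃PO₄) ≈ 2.1
CH₂=CHCH₂–OAc loses AcO⁻: pKₐ(CH₃COOH) ≈ 4.8
CH₂=CHCH₂–SH loses HS⁻: pKₐ(H₂S) ≈ 7

CH₂=CHCH₂–Br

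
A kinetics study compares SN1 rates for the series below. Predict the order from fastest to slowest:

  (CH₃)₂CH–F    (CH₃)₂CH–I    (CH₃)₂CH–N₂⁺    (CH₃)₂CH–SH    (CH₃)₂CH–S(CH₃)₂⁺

(CH₃)₂CH–N₂⁺ > (CH₃)₂CH–I > (CH₃)₂CH–S(CH₃)₂⁺ > (CH₃)₂CH–F > (CH₃)₂CH–SH

Identical carbon frameworks mean the comparison reduces to leaving-group quality.
Rank by basicity of the departing species: weakest base leaves most easily.
(CH₃)₂CH–N₂⁺ loses N₂: no meaningful conjugate acid; N₂ departs as an exceptionally stable neutral molecule
(CH₃)₂CH–I loses I⁻: pKₐ(HI) ≈ -10
(CH₃)₂CH–S(CH₃)₂⁺ loses SR'₂: pKₐ(R'₂SH⁺) ≈ -7
(CH₃)₂CH–F loses F⁻: pKₐ(HF) ≈ 3.2
(CH₃)₂CH–SH loses HS⁻: pKₐ(H₂S) ≈ 7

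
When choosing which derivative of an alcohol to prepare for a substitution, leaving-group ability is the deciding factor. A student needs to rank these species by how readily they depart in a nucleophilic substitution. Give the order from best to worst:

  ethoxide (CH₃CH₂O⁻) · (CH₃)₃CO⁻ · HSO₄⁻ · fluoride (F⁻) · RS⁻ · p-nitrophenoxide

HSO₄⁻ > fluoride (F⁻) > p-nitrophenoxide > RS⁻ > ethoxide (CH₃CH₂O⁻) > (CH₃)₃CO⁻

A good leaving group is a weak base: the lower the pKₐ of its conjugate acid, the more readily it departs.
HSO₄⁻: pKₐ(H₂SO₄) ≈ -3
fluoride (F⁻): pKₐ(HF) ≈ 3.2 — small and strongly basic; the poor halide leaving group
p-nitrophenoxide: pKₐ(p-nitrophenol) ≈ 7.2
RS⁻: pKₐ(RSH (a thiol)) ≈ 10.5
ethoxide (CH₃CH₂O⁻): pKₐ(CH₃CH₂OH) ≈ 16 — strong base; alkoxides do not leave unassisted
(CH₃)₃CO⁻: pKₐ(t-BuOH) ≈ 18 — bulky, strongly basic alkoxide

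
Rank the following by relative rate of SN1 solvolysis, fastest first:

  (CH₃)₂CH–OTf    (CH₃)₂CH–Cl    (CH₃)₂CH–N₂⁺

(CH₃)₂CH–N₂⁺ > (CH₃)₂CH–OTf > (CH₃)₂CH–Cl

With the same alkyl group throughout, only the leaving group differentiates the rates.
The more stable X⁻ (or X) is on its own — i.e. the weaker a base it is — the better a leaving group it makes.
(CH₃)₂CH–N₂⁺ loses N₂: no meaningful conjugate acid; N₂ departs as an exceptionally stable neutral molecule
(CH₃)₂CH–OTf loses OTf⁻: pKₐ(CF₃SO₃H (triflic acid)) ≈ -14
(CH₃)₂CH–Cl loses Cl⁻: pKₐ(HCl) ≈ -7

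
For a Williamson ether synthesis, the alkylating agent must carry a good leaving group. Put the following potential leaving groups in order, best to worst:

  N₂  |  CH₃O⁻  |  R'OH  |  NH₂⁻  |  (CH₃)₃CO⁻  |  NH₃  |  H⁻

Leaving-group ability tracks the stability of the departed species; conjugate-acid pKₐ is the usual yardstick (lower pKₐ → better LG).
N₂: no meaningful conjugate acid; N₂ departs as an exceptionally stable neutral molecule
R'OH: pKₐ(R'OH₂⁺) ≈ -2.4
NH₃: pKₐ(NH₄⁺) ≈ 9.2
CH₃O⁻: pKₐ(CH₃OH) ≈ 15.5
(CH₃)₃CO⁻: pKₐ(t-BuOH) ≈ 18
H⁻: pKₐ(H₂) ≈ 36
NH₂⁻: pKₐ(NH₃) ≈ 38

N₂ > R'OH > NH₃ > CH₃O⁻ > (CH₃)₃CO⁻ > H⁻ > NH₂⁻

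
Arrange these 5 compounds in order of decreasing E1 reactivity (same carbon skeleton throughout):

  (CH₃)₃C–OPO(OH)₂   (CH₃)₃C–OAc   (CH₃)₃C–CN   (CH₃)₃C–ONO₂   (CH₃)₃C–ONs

(CH₃)₃C–ONs > (CH₃)₃C–ONO₂ > (CH₃)₃C–OPO(OH)₂ > (CH₃)₃C–OAc > (CH₃)₃C–CN

Same R in every case — rank the leaving groups.
Leaving-group ability tracks the stability of the departed species; conjugate-acid pKₐ is the usual yardstick (lower pKₐ → better LG).
(CH₃)₃C–ONs loses ONs⁻: pKₐ(p-O₂NC₆H₄SO₃H) ≈ -3.5
(CH₃)₃C–ONO₂ loses NO₃⁻: pKₐ(HNO₃) ≈ -1.3
(CH₃)₃C–OPO(OH)₂ loses H₂PO₄⁻: pKₐ(H₃PO₄) ≈ 2.1
(CH₃)₃C–OAc loses AcO⁻: pKₐ(CH₃COOH) ≈ 4.8
(CH₃)₃C–CN loses CN⁻: pKₐ(HCN) ≈ 9.2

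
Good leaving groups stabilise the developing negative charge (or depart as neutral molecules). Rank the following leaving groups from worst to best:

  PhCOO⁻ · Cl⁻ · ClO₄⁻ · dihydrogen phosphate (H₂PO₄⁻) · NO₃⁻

PhCOO⁻ < dihydrogen phosphate (H₂PO₄⁻) < NO₃⁻ < Cl⁻ < ClO₄⁻

Rank by basicity of the departing species: weakest base leaves most easily.
ClO₄⁻: pKₐ(HClO₄) ≈ -10
Cl⁻: pKₐ(HCl) ≈ -7
NO₃⁻: pKₐ(HNO₃) ≈ -1.3
dihydrogen phosphate (H₂PO₄⁻): pKₐ(H₃PO₄) ≈ 2.1
PhCOO⁻: pKₐ(C₆H₅COOH) ≈ 4.2
Listed from poorest to best leaving group as asked.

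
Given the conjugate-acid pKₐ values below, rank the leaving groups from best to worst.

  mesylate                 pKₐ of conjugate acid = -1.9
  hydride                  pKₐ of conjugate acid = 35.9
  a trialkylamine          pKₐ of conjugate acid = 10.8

Lower conjugate-acid pKₐ ⇒ weaker base ⇒ better leaving group.
Sorting by the given values: mesylate (-1.9), a trialkylamine (10.8), hydride (35.9).

mesylate > a trialkylamine > hydride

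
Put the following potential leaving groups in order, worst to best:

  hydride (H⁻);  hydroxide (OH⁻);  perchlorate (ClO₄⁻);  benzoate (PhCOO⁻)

perchlorate (ClO₄⁻): pKₐ(HClO₄) ≈ -10
benzoate (PhCOO⁻): pKₐ(C₆H₅COOH) ≈ 4.2
hydroxide (OH⁻): pKₐ(H₂O) ≈ 15.7
hydride (H⁻): pKₐ(H₂) ≈ 36
Listed from poorest to best leaving group as asked.

hydride (H⁻) < hydroxide (OH⁻) < benzoate (PhCOO⁻) < perchlorate (ClO₄⁻)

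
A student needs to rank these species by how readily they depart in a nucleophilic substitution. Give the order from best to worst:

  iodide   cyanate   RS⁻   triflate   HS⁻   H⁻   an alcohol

triflate > iodide > an alcohol > cyanate > HS⁻ > RS⁻ > H⁻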